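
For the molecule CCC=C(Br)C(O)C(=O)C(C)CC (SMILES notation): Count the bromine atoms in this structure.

1

Scan the SMILES for Br atoms (remember two-letter symbols like Cl and Br are single atoms).
Bromine count: 1.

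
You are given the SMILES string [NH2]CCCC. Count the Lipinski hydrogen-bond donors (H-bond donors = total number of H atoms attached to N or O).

Donors: find every N or O and count the H atoms it carries.
  atom 1 (N): bond orders sum to 1 → 2 H
Lipinski HBD = 2.

2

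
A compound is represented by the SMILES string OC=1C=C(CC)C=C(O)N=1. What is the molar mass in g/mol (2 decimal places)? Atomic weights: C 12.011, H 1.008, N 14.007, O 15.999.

139.15 g/mol

First, the molecular formula is C7H9NO2 (counting implicit H from valence).
  C: 7 × 12.011 = 84.077
  H: 9 × 1.008 = 9.072
  N: 1 × 14.007 = 14.007
  O: 2 × 15.999 = 31.998
Sum: 7×12.011 + 9×1.008 + 1×14.007 + 2×15.999 = 139.154 → 139.15 g/mol.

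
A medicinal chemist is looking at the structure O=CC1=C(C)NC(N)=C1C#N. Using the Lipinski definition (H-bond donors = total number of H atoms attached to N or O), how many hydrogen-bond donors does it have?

Donors: find every N or O and count the H atoms it carries.
  atom 1 (O): bond orders sum to 2 → 0 H
  atom 6 (N): bond orders sum to 2 → 1 H
  atom 8 (N): bond orders sum to 1 → 2 H
  atom 11 (N): bond orders sum to 3 → 0 H
Lipinski HBD = 3.

3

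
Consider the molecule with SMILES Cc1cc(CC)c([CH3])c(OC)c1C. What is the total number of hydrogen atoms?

18

Walk through each heavy atom and fill implicit hydrogens from standard valence (C 4, N 3, O 2, S 2, halogen 1); for lowercase aromatic atoms, an aromatic c carries 1 H when it has two neighbours and 0 H with three, and aromatic n carries 0 H:
  atom 1: C, bond orders sum to 1 (valence 4) → 3 H
  atom 2: aromatic c, 3 neighbours → 0 H
  atom 3: aromatic c, 2 neighbours → 1 H
  atom 4: aromatic c, 3 neighbours → 0 H
  atom 5: C, bond orders sum to 2 (valence 4) → 2 H
  atom 6: C, bond orders sum to 1 (valence 4) → 3 H
  atom 7: aromatic c, 3 neighbours → 0 H
  atom 8: C with explicit H count 3
  atom 9: aromatic c, 3 neighbours → 0 H
  atom 10: O, bond orders sum to 2 (valence 2) → 0 H
  atom 11: C, bond orders sum to 1 (valence 4) → 3 H
  atom 12: aromatic c, 3 neighbours → 0 H
  atom 13: C, bond orders sum to 1 (valence 4) → 3 H
Total hydrogens: 18.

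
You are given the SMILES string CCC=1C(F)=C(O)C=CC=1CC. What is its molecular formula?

Walk through each heavy atom and fill implicit hydrogens from standard valence (C 4, N 3, O 2, S 2, halogen 1):
  atom 1: C, bond orders sum to 1 (valence 4) → 3 H
  atom 2: C, bond orders sum to 2 (valence 4) → 2 H
  atom 3: C, bond orders sum to 4 (valence 4) → 0 H
  atom 4: C, bond orders sum to 4 (valence 4) → 0 H
  atom 5: F (halogen, monovalent) → 0 H
  atom 6: C, bond orders sum to 4 (valence 4) → 0 H
  atom 7: O, bond orders sum to 1 (valence 2) → 1 H
  atom 8: C, bond orders sum to 3 (valence 4) → 1 H
  atom 9: C, bond orders sum to 3 (valence 4) → 1 H
  atom 10: C, bond orders sum to 4 (valence 4) → 0 H
  atom 11: C, bond orders sum to 2 (valence 4) → 2 H
  atom 12: C, bond orders sum to 1 (valence 4) → 3 H
Totals → C:10, H:13, F:1, O:1.
In Hill order: C10H13FO.

C10H13FO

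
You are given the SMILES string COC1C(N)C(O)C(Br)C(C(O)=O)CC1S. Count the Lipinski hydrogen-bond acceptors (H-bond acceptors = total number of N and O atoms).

5

N atoms: 1; O atoms: 4.
Lipinski HBA = 1 + 4 = 5.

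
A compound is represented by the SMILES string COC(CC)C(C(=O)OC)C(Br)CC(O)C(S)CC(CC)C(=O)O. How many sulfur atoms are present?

1

Scan the SMILES for S atoms (remember two-letter symbols like Cl and Br are single atoms).
Sulfur count: 1.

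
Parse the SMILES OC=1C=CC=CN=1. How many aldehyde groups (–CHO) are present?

Scan the SMILES for the aldehyde motif — none present.
Groups that are present: 1 hydroxyl.

0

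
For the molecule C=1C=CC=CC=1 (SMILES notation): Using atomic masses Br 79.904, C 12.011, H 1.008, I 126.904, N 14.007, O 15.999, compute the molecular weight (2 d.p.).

78.11 g/mol

First, the molecular formula is C6H6 (counting implicit H from valence).
  C: 6 × 12.011 = 72.066
  H: 6 × 1.008 = 6.048
Sum: 6×12.011 + 6×1.008 = 78.114 → 78.11 g/mol.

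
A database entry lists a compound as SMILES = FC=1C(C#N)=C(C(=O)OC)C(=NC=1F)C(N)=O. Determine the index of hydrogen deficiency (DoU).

Degree of unsaturation = (number of rings) + (number of π bonds).
Ring closures in the SMILES: 1.
π bonds: 5 double bonds (each 1 DoU), 1 triple bond (each 2 DoU) → 7 DoU from unsaturation.
Total DoU = 1 + 7 = 8.

8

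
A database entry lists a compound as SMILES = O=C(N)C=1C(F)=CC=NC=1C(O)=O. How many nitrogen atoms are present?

Scan the SMILES for N atoms (remember two-letter symbols like Cl and Br are single atoms).
Nitrogen count: 2.

2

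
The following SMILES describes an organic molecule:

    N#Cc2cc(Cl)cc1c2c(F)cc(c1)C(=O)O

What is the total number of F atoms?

Scan the SMILES for F atoms (remember two-letter symbols like Cl and Br are single atoms).
Fluorine count: 1.

1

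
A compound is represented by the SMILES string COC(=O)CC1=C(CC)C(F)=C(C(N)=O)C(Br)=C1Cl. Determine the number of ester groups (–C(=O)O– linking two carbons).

The ester motif appears at heavy-atom position 3 in the SMILES.
Other groups present: 1 amide.
Ester count: 1.

1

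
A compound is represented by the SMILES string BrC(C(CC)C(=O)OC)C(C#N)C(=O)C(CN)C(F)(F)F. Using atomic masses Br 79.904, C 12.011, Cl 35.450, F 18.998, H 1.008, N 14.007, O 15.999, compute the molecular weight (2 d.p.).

373.17 g/mol

First, the molecular formula is C12H16BrF3N2O3 (counting implicit H from valence).
  Br: 1 × 79.904 = 79.904
  C: 12 × 12.011 = 144.132
  F: 3 × 18.998 = 56.994
  H: 16 × 1.008 = 16.128
  N: 2 × 14.007 = 28.014
  O: 3 × 15.999 = 47.997
Sum: 1×79.904 + 12×12.011 + 3×18.998 + 16×1.008 + 2×14.007 + 3×15.999 = 373.169 → 373.17 g/mol.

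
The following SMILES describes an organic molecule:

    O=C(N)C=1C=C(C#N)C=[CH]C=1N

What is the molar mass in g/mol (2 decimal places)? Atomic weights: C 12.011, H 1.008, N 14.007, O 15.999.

161.16 g/mol

First, the molecular formula is C8H7N3O (counting implicit H from valence).
  C: 8 × 12.011 = 96.088
  H: 7 × 1.008 = 7.056
  N: 3 × 14.007 = 42.021
  O: 1 × 15.999 = 15.999
Sum: 8×12.011 + 7×1.008 + 3×14.007 + 1×15.999 = 161.164 → 161.16 g/mol.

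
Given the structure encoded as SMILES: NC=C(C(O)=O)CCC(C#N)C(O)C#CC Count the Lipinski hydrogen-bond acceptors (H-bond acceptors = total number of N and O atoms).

N atoms: 2; O atoms: 3.
Lipinski HBA = 2 + 3 = 5.

5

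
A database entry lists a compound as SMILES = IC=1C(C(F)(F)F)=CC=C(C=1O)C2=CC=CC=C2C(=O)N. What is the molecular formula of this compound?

Walk through each heavy atom and fill implicit hydrogens from standard valence (C 4, N 3, O 2, S 2, halogen 1):
  atom 1: I (halogen, monovalent) → 0 H
  atom 2: C, bond orders sum to 4 (valence 4) → 0 H
  atom 3: C, bond orders sum to 4 (valence 4) → 0 H
  atom 4: C, bond orders sum to 4 (valence 4) → 0 H
  atom 5: F (halogen, monovalent) → 0 H
  atom 6: F (halogen, monovalent) → 0 H
  atom 7: F (halogen, monovalent) → 0 H
  atom 8: C, bond orders sum to 3 (valence 4) → 1 H
  atom 9: C, bond orders sum to 3 (valence 4) → 1 H
  atom 10: C, bond orders sum to 4 (valence 4) → 0 H
  atom 11: C, bond orders sum to 4 (valence 4) → 0 H
  atom 12: O, bond orders sum to 1 (valence 2) → 1 H
  atom 13: C, bond orders sum to 4 (valence 4) → 0 H
  atom 14: C, bond orders sum to 3 (valence 4) → 1 H
  atom 15: C, bond orders sum to 3 (valence 4) → 1 H
  atom 16: C, bond orders sum to 3 (valence 4) → 1 H
  atom 17: C, bond orders sum to 3 (valence 4) → 1 H
  atom 18: C, bond orders sum to 4 (valence 4) → 0 H
  atom 19: C, bond orders sum to 4 (valence 4) → 0 H
  atom 20: O, bond orders sum to 2 (valence 2) → 0 H
  atom 21: N, bond orders sum to 1 (valence 3) → 2 H
Totals → C:14, H:9, F:3, I:1, N:1, O:2.
In Hill order: C14H9F3INO2.

C14H9F3INO2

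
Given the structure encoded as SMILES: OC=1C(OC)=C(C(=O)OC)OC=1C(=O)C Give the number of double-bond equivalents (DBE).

5

Degree of unsaturation = (number of rings) + (number of π bonds).
Ring closures in the SMILES: 1.
π bonds: 4 double bonds (each 1 DoU) → 4 DoU from unsaturation.
Total DoU = 1 + 4 = 5.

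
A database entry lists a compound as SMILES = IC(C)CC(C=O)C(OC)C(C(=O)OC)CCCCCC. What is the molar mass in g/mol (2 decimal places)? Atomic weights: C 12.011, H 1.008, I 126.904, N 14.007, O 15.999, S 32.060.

First, the molecular formula is C16H29IO4 (counting implicit H from valence).
  C: 16 × 12.011 = 192.176
  H: 29 × 1.008 = 29.232
  I: 1 × 126.904 = 126.904
  O: 4 × 15.999 = 63.996
Sum: 16×12.011 + 29×1.008 + 1×126.904 + 4×15.999 = 412.308 → 412.31 g/mol.

412.31 g/mol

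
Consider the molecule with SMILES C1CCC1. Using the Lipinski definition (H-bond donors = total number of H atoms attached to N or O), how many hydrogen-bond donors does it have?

Donors: find every N or O and count the H atoms it carries.
  (no N or O atoms present)
Lipinski HBD = 0.

0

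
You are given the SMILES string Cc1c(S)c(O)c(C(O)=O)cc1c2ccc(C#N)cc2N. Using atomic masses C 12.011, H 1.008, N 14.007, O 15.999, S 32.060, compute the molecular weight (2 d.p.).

300.33 g/mol

First, the molecular formula is C15H12N2O3S (counting implicit H from valence).
  C: 15 × 12.011 = 180.165
  H: 12 × 1.008 = 12.096
  N: 2 × 14.007 = 28.014
  O: 3 × 15.999 = 47.997
  S: 1 × 32.060 = 32.060
Sum: 15×12.011 + 12×1.008 + 2×14.007 + 3×15.999 + 1×32.060 = 300.332 → 300.33 g/mol.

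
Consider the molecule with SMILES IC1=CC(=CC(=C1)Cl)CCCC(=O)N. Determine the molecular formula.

Walk through each heavy atom and fill implicit hydrogens from standard valence (C 4, N 3, O 2, S 2, halogen 1):
  atom 1: I (halogen, monovalent) → 0 H
  atom 2: C, bond orders sum to 4 (valence 4) → 0 H
  atom 3: C, bond orders sum to 3 (valence 4) → 1 H
  atom 4: C, bond orders sum to 4 (valence 4) → 0 H
  atom 5: C, bond orders sum to 3 (valence 4) → 1 H
  atom 6: C, bond orders sum to 4 (valence 4) → 0 H
  atom 7: C, bond orders sum to 3 (valence 4) → 1 H
  atom 8: Cl (halogen, monovalent) → 0 H
  atom 9: C, bond orders sum to 2 (valence 4) → 2 H
  atom 10: C, bond orders sum to 2 (valence 4) → 2 H
  atom 11: C, bond orders sum to 2 (valence 4) → 2 H
  atom 12: C, bond orders sum to 4 (valence 4) → 0 H
  atom 13: O, bond orders sum to 2 (valence 2) → 0 H
  atom 14: N, bond orders sum to 1 (valence 3) → 2 H
Totals → C:10, H:11, Cl:1, I:1, N:1, O:1.
In Hill order: C10H11ClINO.

C10H11ClINO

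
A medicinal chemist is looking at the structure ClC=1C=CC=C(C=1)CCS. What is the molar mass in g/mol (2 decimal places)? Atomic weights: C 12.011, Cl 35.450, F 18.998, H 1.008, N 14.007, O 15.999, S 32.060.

172.67 g/mol

First, the molecular formula is C8H9ClS (counting implicit H from valence).
  C: 8 × 12.011 = 96.088
  Cl: 1 × 35.450 = 35.450
  H: 9 × 1.008 = 9.072
  S: 1 × 32.060 = 32.060
Sum: 8×12.011 + 1×35.450 + 9×1.008 + 1×32.060 = 172.670 → 172.67 g/mol.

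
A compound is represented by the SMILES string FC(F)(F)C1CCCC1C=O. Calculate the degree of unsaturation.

2

Degree of unsaturation = (number of rings) + (number of π bonds).
Ring closures in the SMILES: 1.
π bonds: 1 double bond (each 1 DoU) → 1 DoU from unsaturation.
Total DoU = 1 + 1 = 2.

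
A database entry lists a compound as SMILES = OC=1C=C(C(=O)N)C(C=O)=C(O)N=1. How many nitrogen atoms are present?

2

Scan the SMILES for N atoms (remember two-letter symbols like Cl and Br are single atoms).
Nitrogen count: 2.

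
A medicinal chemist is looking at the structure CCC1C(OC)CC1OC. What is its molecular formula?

Walk through each heavy atom and fill implicit hydrogens from standard valence (C 4, N 3, O 2, S 2, halogen 1):
  atom 1: C, bond orders sum to 1 (valence 4) → 3 H
  atom 2: C, bond orders sum to 2 (valence 4) → 2 H
  atom 3: C, bond orders sum to 3 (valence 4) → 1 H
  atom 4: C, bond orders sum to 3 (valence 4) → 1 H
  atom 5: O, bond orders sum to 2 (valence 2) → 0 H
  atom 6: C, bond orders sum to 1 (valence 4) → 3 H
  atom 7: C, bond orders sum to 2 (valence 4) → 2 H
  atom 8: C, bond orders sum to 3 (valence 4) → 1 H
  atom 9: O, bond orders sum to 2 (valence 2) → 0 H
  atom 10: C, bond orders sum to 1 (valence 4) → 3 H
Totals → C:8, H:16, O:2.
In Hill order: C8H16O2.

C8H16O2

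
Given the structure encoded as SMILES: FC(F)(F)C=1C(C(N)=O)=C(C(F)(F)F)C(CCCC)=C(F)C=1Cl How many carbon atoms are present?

13

Count every carbon token in the SMILES (each C, including those in ring-closure positions and inside branches).
Carbon count: 13.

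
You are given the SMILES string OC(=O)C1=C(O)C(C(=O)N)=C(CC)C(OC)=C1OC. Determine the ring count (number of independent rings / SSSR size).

1

In SMILES, each pair of matching ring-closure digits denotes one ring-closing bond; the number of such bonds equals the number of independent rings.
Ring-closure bonds here: 1.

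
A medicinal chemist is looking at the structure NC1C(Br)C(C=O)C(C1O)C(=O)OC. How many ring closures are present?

1

In SMILES, each pair of matching ring-closure digits denotes one ring-closing bond; the number of such bonds equals the number of independent rings.
Ring-closure bonds here: 1.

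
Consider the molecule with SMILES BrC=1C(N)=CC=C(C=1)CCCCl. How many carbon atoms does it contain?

9

Count every carbon token in the SMILES (each C, including those in ring-closure positions and inside branches).
Carbon count: 9.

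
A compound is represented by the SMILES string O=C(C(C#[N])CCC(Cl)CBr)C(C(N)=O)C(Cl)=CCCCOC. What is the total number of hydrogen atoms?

21

Walk through each heavy atom and fill implicit hydrogens from standard valence (C 4, N 3, O 2, S 2, halogen 1):
  atom 1: O, bond orders sum to 2 (valence 2) → 0 H
  atom 2: C, bond orders sum to 4 (valence 4) → 0 H
  atom 3: C, bond orders sum to 3 (valence 4) → 1 H
  atom 4: C, bond orders sum to 4 (valence 4) → 0 H
  atom 5: N with explicit H count 0
  atom 6: C, bond orders sum to 2 (valence 4) → 2 H
  atom 7: C, bond orders sum to 2 (valence 4) → 2 H
  atom 8: C, bond orders sum to 3 (valence 4) → 1 H
  atom 9: Cl (halogen, monovalent) → 0 H
  atom 10: C, bond orders sum to 2 (valence 4) → 2 H
  atom 11: Br (halogen, monovalent) → 0 H
  atom 12: C, bond orders sum to 3 (valence 4) → 1 H
  atom 13: C, bond orders sum to 4 (valence 4) → 0 H
  atom 14: N, bond orders sum to 1 (valence 3) → 2 H
  atom 15: O, bond orders sum to 2 (valence 2) → 0 H
  atom 16: C, bond orders sum to 4 (valence 4) → 0 H
  atom 17: Cl (halogen, monovalent) → 0 H
  atom 18: C, bond orders sum to 3 (valence 4) → 1 H
  atom 19: C, bond orders sum to 2 (valence 4) → 2 H
  atom 20: C, bond orders sum to 2 (valence 4) → 2 H
  atom 21: C, bond orders sum to 2 (valence 4) → 2 H
  atom 22: O, bond orders sum to 2 (valence 2) → 0 H
  atom 23: C, bond orders sum to 1 (valence 4) → 3 H
Total hydrogens: 21.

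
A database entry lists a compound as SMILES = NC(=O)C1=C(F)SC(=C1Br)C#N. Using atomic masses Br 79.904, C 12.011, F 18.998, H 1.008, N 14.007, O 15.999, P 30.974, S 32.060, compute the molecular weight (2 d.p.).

First, the molecular formula is C6H2BrFN2OS (counting implicit H from valence).
  Br: 1 × 79.904 = 79.904
  C: 6 × 12.011 = 72.066
  F: 1 × 18.998 = 18.998
  H: 2 × 1.008 = 2.016
  N: 2 × 14.007 = 28.014
  O: 1 × 15.999 = 15.999
  S: 1 × 32.060 = 32.060
Sum: 1×79.904 + 6×12.011 + 1×18.998 + 2×1.008 + 2×14.007 + 1×15.999 + 1×32.060 = 249.057 → 249.06 g/mol.

249.06 g/mol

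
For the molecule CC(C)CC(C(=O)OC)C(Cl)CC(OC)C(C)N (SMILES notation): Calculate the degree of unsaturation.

1

Molecular formula: C13H26ClNO3.
DoU = (2C + 2 + N − H − X) / 2, where X is the halogen count and O/S are ignored.
    = (2·13 + 2 + 1 − 26 − 1) / 2 = 2 / 2 = 1.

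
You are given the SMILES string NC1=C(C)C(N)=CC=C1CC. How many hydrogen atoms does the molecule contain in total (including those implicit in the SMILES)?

14

Walk through each heavy atom and fill implicit hydrogens from standard valence (C 4, N 3, O 2, S 2, halogen 1):
  atom 1: N, bond orders sum to 1 (valence 3) → 2 H
  atom 2: C, bond orders sum to 4 (valence 4) → 0 H
  atom 3: C, bond orders sum to 4 (valence 4) → 0 H
  atom 4: C, bond orders sum to 1 (valence 4) → 3 H
  atom 5: C, bond orders sum to 4 (valence 4) → 0 H
  atom 6: N, bond orders sum to 1 (valence 3) → 2 H
  atom 7: C, bond orders sum to 3 (valence 4) → 1 H
  atom 8: C, bond orders sum to 3 (valence 4) → 1 H
  atom 9: C, bond orders sum to 4 (valence 4) → 0 H
  atom 10: C, bond orders sum to 2 (valence 4) → 2 H
  atom 11: C, bond orders sum to 1 (valence 4) → 3 H
Total hydrogens: 14.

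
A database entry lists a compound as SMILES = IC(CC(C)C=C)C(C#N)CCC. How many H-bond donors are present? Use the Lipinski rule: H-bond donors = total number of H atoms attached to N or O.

0

Donors: find every N or O and count the H atoms it carries.
  atom 10 (N): bond orders sum to 3 → 0 H
Lipinski HBD = 0.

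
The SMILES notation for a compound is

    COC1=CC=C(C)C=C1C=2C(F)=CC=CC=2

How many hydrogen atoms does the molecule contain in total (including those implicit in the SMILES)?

13

Walk through each heavy atom and fill implicit hydrogens from standard valence (C 4, N 3, O 2, S 2, halogen 1):
  atom 1: C, bond orders sum to 1 (valence 4) → 3 H
  atom 2: O, bond orders sum to 2 (valence 2) → 0 H
  atom 3: C, bond orders sum to 4 (valence 4) → 0 H
  atom 4: C, bond orders sum to 3 (valence 4) → 1 H
  atom 5: C, bond orders sum to 3 (valence 4) → 1 H
  atom 6: C, bond orders sum to 4 (valence 4) → 0 H
  atom 7: C, bond orders sum to 1 (valence 4) → 3 H
  atom 8: C, bond orders sum to 3 (valence 4) → 1 H
  atom 9: C, bond orders sum to 4 (valence 4) → 0 H
  atom 10: C, bond orders sum to 4 (valence 4) → 0 H
  atom 11: C, bond orders sum to 4 (valence 4) → 0 H
  atom 12: F (halogen, monovalent) → 0 H
  atom 13: C, bond orders sum to 3 (valence 4) → 1 H
  atom 14: C, bond orders sum to 3 (valence 4) → 1 H
  atom 15: C, bond orders sum to 3 (valence 4) → 1 H
  atom 16: C, bond orders sum to 3 (valence 4) → 1 H
Total hydrogens: 13.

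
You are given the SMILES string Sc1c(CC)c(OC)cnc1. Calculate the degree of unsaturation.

4

Molecular formula: C8H11NOS.
DoU = (2C + 2 + N − H − X) / 2, where X is the halogen count and O/S are ignored.
    = (2·8 + 2 + 1 − 11 − 0) / 2 = 8 / 2 = 4.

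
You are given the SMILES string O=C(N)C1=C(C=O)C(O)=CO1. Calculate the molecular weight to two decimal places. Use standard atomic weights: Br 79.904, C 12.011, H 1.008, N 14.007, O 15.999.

155.11 g/mol

First, the molecular formula is C6H5NO4 (counting implicit H from valence).
  C: 6 × 12.011 = 72.066
  H: 5 × 1.008 = 5.040
  N: 1 × 14.007 = 14.007
  O: 4 × 15.999 = 63.996
Sum: 6×12.011 + 5×1.008 + 1×14.007 + 4×15.999 = 155.109 → 155.11 g/mol.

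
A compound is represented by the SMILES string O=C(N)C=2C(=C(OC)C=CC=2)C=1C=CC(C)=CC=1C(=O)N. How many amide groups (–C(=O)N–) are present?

The amide motif appears at heavy-atom positions 2, 19 in the SMILES.
Other groups present: 1 ether.
Amide count: 2.

2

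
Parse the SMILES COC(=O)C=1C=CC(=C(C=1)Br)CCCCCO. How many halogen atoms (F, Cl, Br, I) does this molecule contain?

Halogen atoms appear at heavy-atom position 11 (1×Br).
Other groups present: 1 ester, 1 hydroxyl.
Halogen count: 1.

1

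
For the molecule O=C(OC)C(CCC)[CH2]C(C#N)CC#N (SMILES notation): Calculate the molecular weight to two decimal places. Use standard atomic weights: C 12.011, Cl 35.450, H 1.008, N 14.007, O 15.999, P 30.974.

First, the molecular formula is C11H16N2O2 (counting implicit H from valence).
  C: 11 × 12.011 = 132.121
  H: 16 × 1.008 = 16.128
  N: 2 × 14.007 = 28.014
  O: 2 × 15.999 = 31.998
Sum: 11×12.011 + 16×1.008 + 2×14.007 + 2×15.999 = 208.261 → 208.26 g/mol.

208.26 g/mol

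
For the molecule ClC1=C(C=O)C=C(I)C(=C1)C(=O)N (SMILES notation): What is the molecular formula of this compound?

Walk through each heavy atom and fill implicit hydrogens from standard valence (C 4, N 3, O 2, S 2, halogen 1):
  atom 1: Cl (halogen, monovalent) → 0 H
  atom 2: C, bond orders sum to 4 (valence 4) → 0 H
  atom 3: C, bond orders sum to 4 (valence 4) → 0 H
  atom 4: C, bond orders sum to 3 (valence 4) → 1 H
  atom 5: O, bond orders sum to 2 (valence 2) → 0 H
  atom 6: C, bond orders sum to 3 (valence 4) → 1 H
  atom 7: C, bond orders sum to 4 (valence 4) → 0 H
  atom 8: I (halogen, monovalent) → 0 H
  atom 9: C, bond orders sum to 4 (valence 4) → 0 H
  atom 10: C, bond orders sum to 3 (valence 4) → 1 H
  atom 11: C, bond orders sum to 4 (valence 4) → 0 H
  atom 12: O, bond orders sum to 2 (valence 2) → 0 H
  atom 13: N, bond orders sum to 1 (valence 3) → 2 H
Totals → C:8, H:5, Cl:1, I:1, N:1, O:2.

C8H5ClINO2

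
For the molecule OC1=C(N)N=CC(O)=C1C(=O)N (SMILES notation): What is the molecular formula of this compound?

Walk through each heavy atom and fill implicit hydrogens from standard valence (C 4, N 3, O 2, S 2, halogen 1):
  atom 1: O, bond orders sum to 1 (valence 2) → 1 H
  atom 2: C, bond orders sum to 4 (valence 4) → 0 H
  atom 3: C, bond orders sum to 4 (valence 4) → 0 H
  atom 4: N, bond orders sum to 1 (valence 3) → 2 H
  atom 5: N, bond orders sum to 3 (valence 3) → 0 H
  atom 6: C, bond orders sum to 3 (valence 4) → 1 H
  atom 7: C, bond orders sum to 4 (valence 4) → 0 H
  atom 8: O, bond orders sum to 1 (valence 2) → 1 H
  atom 9: C, bond orders sum to 4 (valence 4) → 0 H
  atom 10: C, bond orders sum to 4 (valence 4) → 0 H
  atom 11: O, bond orders sum to 2 (valence 2) → 0 H
  atom 12: N, bond orders sum to 1 (valence 3) → 2 H
Totals → C:6, H:7, N:3, O:3.
In Hill order: C6H7N3O3.

C6H7N3O3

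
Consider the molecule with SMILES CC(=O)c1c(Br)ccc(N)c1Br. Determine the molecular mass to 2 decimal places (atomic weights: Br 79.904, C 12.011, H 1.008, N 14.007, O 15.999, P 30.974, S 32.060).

First, the molecular formula is C8H7Br2NO (counting implicit H from valence).
  Br: 2 × 79.904 = 159.808
  C: 8 × 12.011 = 96.088
  H: 7 × 1.008 = 7.056
  N: 1 × 14.007 = 14.007
  O: 1 × 15.999 = 15.999
Sum: 2×79.904 + 8×12.011 + 7×1.008 + 1×14.007 + 1×15.999 = 292.958 → 292.96 g/mol.

292.96 g/mol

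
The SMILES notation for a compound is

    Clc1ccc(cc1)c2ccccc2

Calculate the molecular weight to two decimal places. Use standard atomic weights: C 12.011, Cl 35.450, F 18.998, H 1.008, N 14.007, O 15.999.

188.65 g/mol

First, the molecular formula is C12H9Cl (counting implicit H from valence).
  C: 12 × 12.011 = 144.132
  Cl: 1 × 35.450 = 35.450
  H: 9 × 1.008 = 9.072
Sum: 12×12.011 + 1×35.450 + 9×1.008 = 188.654 → 188.65 g/mol.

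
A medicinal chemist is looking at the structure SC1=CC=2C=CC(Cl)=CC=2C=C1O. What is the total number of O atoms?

Scan the SMILES for O atoms (remember two-letter symbols like Cl and Br are single atoms).
Oxygen count: 1.

1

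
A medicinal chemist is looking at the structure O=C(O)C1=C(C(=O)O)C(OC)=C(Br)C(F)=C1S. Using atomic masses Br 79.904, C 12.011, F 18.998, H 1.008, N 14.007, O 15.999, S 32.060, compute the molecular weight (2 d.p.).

First, the molecular formula is C9H6BrFO5S (counting implicit H from valence).
  Br: 1 × 79.904 = 79.904
  C: 9 × 12.011 = 108.099
  F: 1 × 18.998 = 18.998
  H: 6 × 1.008 = 6.048
  O: 5 × 15.999 = 79.995
  S: 1 × 32.060 = 32.060
Sum: 1×79.904 + 9×12.011 + 1×18.998 + 6×1.008 + 5×15.999 + 1×32.060 = 325.104 → 325.10 g/mol.

325.10 g/mol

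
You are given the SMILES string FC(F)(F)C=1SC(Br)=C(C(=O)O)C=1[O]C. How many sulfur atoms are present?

Scan the SMILES for S atoms (remember two-letter symbols like Cl and Br are single atoms).
Sulfur count: 1.

1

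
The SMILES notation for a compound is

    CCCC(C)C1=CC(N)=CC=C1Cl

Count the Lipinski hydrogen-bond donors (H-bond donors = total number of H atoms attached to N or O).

Donors: find every N or O and count the H atoms it carries.
  atom 9 (N): bond orders sum to 1 → 2 H
Lipinski HBD = 2.

2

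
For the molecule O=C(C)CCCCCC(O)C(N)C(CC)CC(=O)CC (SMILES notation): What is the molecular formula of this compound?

Walk through each heavy atom and fill implicit hydrogens from standard valence (C 4, N 3, O 2, S 2, halogen 1):
  atom 1: O, bond orders sum to 2 (valence 2) → 0 H
  atom 2: C, bond orders sum to 4 (valence 4) → 0 H
  atom 3: C, bond orders sum to 1 (valence 4) → 3 H
  atom 4: C, bond orders sum to 2 (valence 4) → 2 H
  atom 5: C, bond orders sum to 2 (valence 4) → 2 H
  atom 6: C, bond orders sum to 2 (valence 4) → 2 H
  atom 7: C, bond orders sum to 2 (valence 4) → 2 H
  atom 8: C, bond orders sum to 2 (valence 4) → 2 H
  atom 9: C, bond orders sum to 3 (valence 4) → 1 H
  atom 10: O, bond orders sum to 1 (valence 2) → 1 H
  atom 11: C, bond orders sum to 3 (valence 4) → 1 H
  atom 12: N, bond orders sum to 1 (valence 3) → 2 H
  atom 13: C, bond orders sum to 3 (valence 4) → 1 H
  atom 14: C, bond orders sum to 2 (valence 4) → 2 H
  atom 15: C, bond orders sum to 1 (valence 4) → 3 H
  atom 16: C, bond orders sum to 2 (valence 4) → 2 H
  atom 17: C, bond orders sum to 4 (valence 4) → 0 H
  atom 18: O, bond orders sum to 2 (valence 2) → 0 H
  atom 19: C, bond orders sum to 2 (valence 4) → 2 H
  atom 20: C, bond orders sum to 1 (valence 4) → 3 H
Totals → C:16, H:31, N:1, O:3.
In Hill order: C16H31NO3.

C16H31NO3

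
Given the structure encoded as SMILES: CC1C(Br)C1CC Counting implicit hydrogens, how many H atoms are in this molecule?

11

Walk through each heavy atom and fill implicit hydrogens from standard valence (C 4, N 3, O 2, S 2, halogen 1):
  atom 1: C, bond orders sum to 1 (valence 4) → 3 H
  atom 2: C, bond orders sum to 3 (valence 4) → 1 H
  atom 3: C, bond orders sum to 3 (valence 4) → 1 H
  atom 4: Br (halogen, monovalent) → 0 H
  atom 5: C, bond orders sum to 3 (valence 4) → 1 H
  atom 6: C, bond orders sum to 2 (valence 4) → 2 H
  atom 7: C, bond orders sum to 1 (valence 4) → 3 H
Total hydrogens: 11.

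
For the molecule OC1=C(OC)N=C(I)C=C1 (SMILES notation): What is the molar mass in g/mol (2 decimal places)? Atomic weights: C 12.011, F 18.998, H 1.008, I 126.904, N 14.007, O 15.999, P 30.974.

First, the molecular formula is C6H6INO2 (counting implicit H from valence).
  C: 6 × 12.011 = 72.066
  H: 6 × 1.008 = 6.048
  I: 1 × 126.904 = 126.904
  N: 1 × 14.007 = 14.007
  O: 2 × 15.999 = 31.998
Sum: 6×12.011 + 6×1.008 + 1×126.904 + 1×14.007 + 2×15.999 = 251.023 → 251.02 g/mol.

251.02 g/mol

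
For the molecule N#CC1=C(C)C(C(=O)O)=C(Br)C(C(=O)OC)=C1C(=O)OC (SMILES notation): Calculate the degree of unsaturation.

9

Degree of unsaturation = (number of rings) + (number of π bonds).
Ring closures in the SMILES: 1.
π bonds: 6 double bonds (each 1 DoU), 1 triple bond (each 2 DoU) → 8 DoU from unsaturation.
Total DoU = 1 + 8 = 9.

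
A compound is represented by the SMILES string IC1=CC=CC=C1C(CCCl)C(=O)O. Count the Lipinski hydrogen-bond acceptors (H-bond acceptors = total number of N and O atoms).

N atoms: 0; O atoms: 2.
Lipinski HBA = 0 + 2 = 2.

2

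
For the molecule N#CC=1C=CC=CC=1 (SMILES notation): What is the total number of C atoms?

Count every carbon token in the SMILES (each C, including those in ring-closure positions and inside branches).
Carbon count: 7.

7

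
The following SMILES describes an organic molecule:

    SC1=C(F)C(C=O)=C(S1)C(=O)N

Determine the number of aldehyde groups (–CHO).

1

The aldehyde motif appears at heavy-atom position 6 in the SMILES.
Other groups present: 1 amide, 1 thiol.
Aldehyde count: 1.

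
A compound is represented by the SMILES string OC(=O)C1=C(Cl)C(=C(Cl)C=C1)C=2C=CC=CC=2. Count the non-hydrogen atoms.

17

Every atom symbol written in the SMILES (organic subset) is one heavy atom; implicit H are not written.
Heavy atoms by element → C:13, Cl:2, O:2.
Total: 17.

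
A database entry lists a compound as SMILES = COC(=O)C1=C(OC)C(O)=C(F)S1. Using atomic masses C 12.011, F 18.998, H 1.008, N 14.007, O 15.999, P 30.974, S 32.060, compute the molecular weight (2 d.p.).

First, the molecular formula is C7H7FO4S (counting implicit H from valence).
  C: 7 × 12.011 = 84.077
  F: 1 × 18.998 = 18.998
  H: 7 × 1.008 = 7.056
  O: 4 × 15.999 = 63.996
  S: 1 × 32.060 = 32.060
Sum: 7×12.011 + 1×18.998 + 7×1.008 + 4×15.999 + 1×32.060 = 206.187 → 206.19 g/mol.

206.19 g/mol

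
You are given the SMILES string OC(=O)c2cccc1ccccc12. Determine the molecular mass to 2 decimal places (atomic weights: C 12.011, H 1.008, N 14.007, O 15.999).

First, the molecular formula is C11H8O2 (counting implicit H from valence).
  C: 11 × 12.011 = 132.121
  H: 8 × 1.008 = 8.064
  O: 2 × 15.999 = 31.998
Sum: 11×12.011 + 8×1.008 + 2×15.999 = 172.183 → 172.18 g/mol.

172.18 g/mol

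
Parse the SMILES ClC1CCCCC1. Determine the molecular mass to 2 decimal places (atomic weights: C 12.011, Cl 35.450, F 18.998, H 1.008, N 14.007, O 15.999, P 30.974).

First, the molecular formula is C6H11Cl (counting implicit H from valence).
  C: 6 × 12.011 = 72.066
  Cl: 1 × 35.450 = 35.450
  H: 11 × 1.008 = 11.088
Sum: 6×12.011 + 1×35.450 + 11×1.008 = 118.604 → 118.60 g/mol.

118.60 g/mol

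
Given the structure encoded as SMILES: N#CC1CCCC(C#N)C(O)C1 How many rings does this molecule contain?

In SMILES, each pair of matching ring-closure digits denotes one ring-closing bond; the number of such bonds equals the number of independent rings.
Ring-closure bonds here: 1.

1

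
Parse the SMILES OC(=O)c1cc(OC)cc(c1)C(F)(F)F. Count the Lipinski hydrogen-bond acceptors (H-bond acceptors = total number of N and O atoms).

3

N atoms: 0; O atoms: 3.
Lipinski HBA = 0 + 3 = 3.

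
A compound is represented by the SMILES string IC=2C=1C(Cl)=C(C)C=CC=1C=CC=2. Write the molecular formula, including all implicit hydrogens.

Walk through each heavy atom and fill implicit hydrogens from standard valence (C 4, N 3, O 2, S 2, halogen 1):
  atom 1: I (halogen, monovalent) → 0 H
  atom 2: C, bond orders sum to 4 (valence 4) → 0 H
  atom 3: C, bond orders sum to 4 (valence 4) → 0 H
  atom 4: C, bond orders sum to 4 (valence 4) → 0 H
  atom 5: Cl (halogen, monovalent) → 0 H
  atom 6: C, bond orders sum to 4 (valence 4) → 0 H
  atom 7: C, bond orders sum to 1 (valence 4) → 3 H
  atom 8: C, bond orders sum to 3 (valence 4) → 1 H
  atom 9: C, bond orders sum to 3 (valence 4) → 1 H
  atom 10: C, bond orders sum to 4 (valence 4) → 0 H
  atom 11: C, bond orders sum to 3 (valence 4) → 1 H
  atom 12: C, bond orders sum to 3 (valence 4) → 1 H
  atom 13: C, bond orders sum to 3 (valence 4) → 1 H
Totals → C:11, H:8, Cl:1, I:1.

C11H8ClI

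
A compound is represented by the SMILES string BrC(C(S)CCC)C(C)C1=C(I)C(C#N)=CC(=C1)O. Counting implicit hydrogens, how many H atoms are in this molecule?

Walk through each heavy atom and fill implicit hydrogens from standard valence (C 4, N 3, O 2, S 2, halogen 1):
  atom 1: Br (halogen, monovalent) → 0 H
  atom 2: C, bond orders sum to 3 (valence 4) → 1 H
  atom 3: C, bond orders sum to 3 (valence 4) → 1 H
  atom 4: S, bond orders sum to 1 (valence 2) → 1 H
  atom 5: C, bond orders sum to 2 (valence 4) → 2 H
  atom 6: C, bond orders sum to 2 (valence 4) → 2 H
  atom 7: C, bond orders sum to 1 (valence 4) → 3 H
  atom 8: C, bond orders sum to 3 (valence 4) → 1 H
  atom 9: C, bond orders sum to 1 (valence 4) → 3 H
  atom 10: C, bond orders sum to 4 (valence 4) → 0 H
  atom 11: C, bond orders sum to 4 (valence 4) → 0 H
  atom 12: I (halogen, monovalent) → 0 H
  atom 13: C, bond orders sum to 4 (valence 4) → 0 H
  atom 14: C, bond orders sum to 4 (valence 4) → 0 H
  atom 15: N, bond orders sum to 3 (valence 3) → 0 H
  atom 16: C, bond orders sum to 3 (valence 4) → 1 H
  atom 17: C, bond orders sum to 4 (valence 4) → 0 H
  atom 18: C, bond orders sum to 3 (valence 4) → 1 H
  atom 19: O, bond orders sum to 1 (valence 2) → 1 H
Total hydrogens: 17.

17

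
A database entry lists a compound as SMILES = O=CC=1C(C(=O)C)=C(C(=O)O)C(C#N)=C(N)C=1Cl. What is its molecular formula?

Walk through each heavy atom and fill implicit hydrogens from standard valence (C 4, N 3, O 2, S 2, halogen 1):
  atom 1: O, bond orders sum to 2 (valence 2) → 0 H
  atom 2: C, bond orders sum to 3 (valence 4) → 1 H
  atom 3: C, bond orders sum to 4 (valence 4) → 0 H
  atom 4: C, bond orders sum to 4 (valence 4) → 0 H
  atom 5: C, bond orders sum to 4 (valence 4) → 0 H
  atom 6: O, bond orders sum to 2 (valence 2) → 0 H
  atom 7: C, bond orders sum to 1 (valence 4) → 3 H
  atom 8: C, bond orders sum to 4 (valence 4) → 0 H
  atom 9: C, bond orders sum to 4 (valence 4) → 0 H
  atom 10: O, bond orders sum to 2 (valence 2) → 0 H
  atom 11: O, bond orders sum to 1 (valence 2) → 1 H
  atom 12: C, bond orders sum to 4 (valence 4) → 0 H
  atom 13: C, bond orders sum to 4 (valence 4) → 0 H
  atom 14: N, bond orders sum to 3 (valence 3) → 0 H
  atom 15: C, bond orders sum to 4 (valence 4) → 0 H
  atom 16: N, bond orders sum to 1 (valence 3) → 2 H
  atom 17: C, bond orders sum to 4 (valence 4) → 0 H
  atom 18: Cl (halogen, monovalent) → 0 H
Totals → C:11, H:7, Cl:1, N:2, O:4.
In Hill order: C11H7ClN2O4.

C11H7ClN2O4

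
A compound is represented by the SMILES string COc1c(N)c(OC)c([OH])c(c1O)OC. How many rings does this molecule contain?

1

In SMILES, each pair of matching ring-closure digits denotes one ring-closing bond; the number of such bonds equals the number of independent rings.
Ring-closure bonds here: 1.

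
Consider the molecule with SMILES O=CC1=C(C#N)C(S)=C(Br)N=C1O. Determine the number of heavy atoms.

13

Every atom symbol written in the SMILES (organic subset) is one heavy atom; implicit H are not written.
Heavy atoms by element → Br:1, C:7, N:2, O:2, S:1.
Total: 13.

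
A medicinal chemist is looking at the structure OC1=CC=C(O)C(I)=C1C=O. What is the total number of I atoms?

1

Scan the SMILES for I atoms (remember two-letter symbols like Cl and Br are single atoms).
Iodine count: 1.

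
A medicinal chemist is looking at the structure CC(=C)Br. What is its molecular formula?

C3H5Br

Walk through each heavy atom and fill implicit hydrogens from standard valence (C 4, N 3, O 2, S 2, halogen 1):
  atom 1: C, bond orders sum to 1 (valence 4) → 3 H
  atom 2: C, bond orders sum to 4 (valence 4) → 0 H
  atom 3: C, bond orders sum to 2 (valence 4) → 2 H
  atom 4: Br (halogen, monovalent) → 0 H
Totals → C:3, H:5, Br:1.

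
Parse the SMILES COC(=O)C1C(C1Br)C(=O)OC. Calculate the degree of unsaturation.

3

Molecular formula: C7H9BrO4.
DoU = (2C + 2 + N − H − X) / 2, where X is the halogen count and O/S are ignored.
    = (2·7 + 2 + 0 − 9 − 1) / 2 = 6 / 2 = 3.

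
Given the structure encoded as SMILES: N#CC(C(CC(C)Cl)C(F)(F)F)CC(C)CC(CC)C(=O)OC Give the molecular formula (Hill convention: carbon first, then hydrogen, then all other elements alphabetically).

C16H25ClF3NO2

Walk through each heavy atom and fill implicit hydrogens from standard valence (C 4, N 3, O 2, S 2, halogen 1):
  atom 1: N, bond orders sum to 3 (valence 3) → 0 H
  atom 2: C, bond orders sum to 4 (valence 4) → 0 H
  atom 3: C, bond orders sum to 3 (valence 4) → 1 H
  atom 4: C, bond orders sum to 3 (valence 4) → 1 H
  atom 5: C, bond orders sum to 2 (valence 4) → 2 H
  atom 6: C, bond orders sum to 3 (valence 4) → 1 H
  atom 7: C, bond orders sum to 1 (valence 4) → 3 H
  atom 8: Cl (halogen, monovalent) → 0 H
  atom 9: C, bond orders sum to 4 (valence 4) → 0 H
  atom 10: F (halogen, monovalent) → 0 H
  atom 11: F (halogen, monovalent) → 0 H
  atom 12: F (halogen, monovalent) → 0 H
  atom 13: C, bond orders sum to 2 (valence 4) → 2 H
  atom 14: C, bond orders sum to 3 (valence 4) → 1 H
  atom 15: C, bond orders sum to 1 (valence 4) → 3 H
  atom 16: C, bond orders sum to 2 (valence 4) → 2 H
  atom 17: C, bond orders sum to 3 (valence 4) → 1 H
  atom 18: C, bond orders sum to 2 (valence 4) → 2 H
  atom 19: C, bond orders sum to 1 (valence 4) → 3 H
  atom 20: C, bond orders sum to 4 (valence 4) → 0 H
  atom 21: O, bond orders sum to 2 (valence 2) → 0 H
  atom 22: O, bond orders sum to 2 (valence 2) → 0 H
  atom 23: C, bond orders sum to 1 (valence 4) → 3 H
Totals → C:16, H:25, Cl:1, F:3, N:1, O:2.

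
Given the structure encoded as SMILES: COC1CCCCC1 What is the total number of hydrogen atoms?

14

Walk through each heavy atom and fill implicit hydrogens from standard valence (C 4, N 3, O 2, S 2, halogen 1):
  atom 1: C, bond orders sum to 1 (valence 4) → 3 H
  atom 2: O, bond orders sum to 2 (valence 2) → 0 H
  atom 3: C, bond orders sum to 3 (valence 4) → 1 H
  atom 4: C, bond orders sum to 2 (valence 4) → 2 H
  atom 5: C, bond orders sum to 2 (valence 4) → 2 H
  atom 6: C, bond orders sum to 2 (valence 4) → 2 H
  atom 7: C, bond orders sum to 2 (valence 4) → 2 H
  atom 8: C, bond orders sum to 2 (valence 4) → 2 H
Total hydrogens: 14.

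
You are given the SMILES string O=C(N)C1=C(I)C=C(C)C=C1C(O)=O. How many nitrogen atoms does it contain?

1

Scan the SMILES for N atoms (remember two-letter symbols like Cl and Br are single atoms).
Nitrogen count: 1.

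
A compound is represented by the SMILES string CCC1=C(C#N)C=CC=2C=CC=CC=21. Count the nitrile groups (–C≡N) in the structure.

The nitrile motif appears at heavy-atom position 5 in the SMILES.
Nitrile count: 1.

1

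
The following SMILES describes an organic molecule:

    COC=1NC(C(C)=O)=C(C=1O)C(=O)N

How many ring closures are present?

In SMILES, each pair of matching ring-closure digits denotes one ring-closing bond; the number of such bonds equals the number of independent rings.
Ring-closure bonds here: 1.

1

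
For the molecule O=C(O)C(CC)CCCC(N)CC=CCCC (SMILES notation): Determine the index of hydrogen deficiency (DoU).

2

Degree of unsaturation = (number of rings) + (number of π bonds).
Ring closures in the SMILES: 0.
π bonds: 2 double bonds (each 1 DoU) → 2 DoU from unsaturation.
Total DoU = 0 + 2 = 2.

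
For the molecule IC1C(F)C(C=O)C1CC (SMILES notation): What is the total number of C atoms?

Count every carbon token in the SMILES (each C, including those in ring-closure positions and inside branches).
Carbon count: 7.

7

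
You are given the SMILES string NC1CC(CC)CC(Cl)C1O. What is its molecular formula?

Walk through each heavy atom and fill implicit hydrogens from standard valence (C 4, N 3, O 2, S 2, halogen 1):
  atom 1: N, bond orders sum to 1 (valence 3) → 2 H
  atom 2: C, bond orders sum to 3 (valence 4) → 1 H
  atom 3: C, bond orders sum to 2 (valence 4) → 2 H
  atom 4: C, bond orders sum to 3 (valence 4) → 1 H
  atom 5: C, bond orders sum to 2 (valence 4) → 2 H
  atom 6: C, bond orders sum to 1 (valence 4) → 3 H
  atom 7: C, bond orders sum to 2 (valence 4) → 2 H
  atom 8: C, bond orders sum to 3 (valence 4) → 1 H
  atom 9: Cl (halogen, monovalent) → 0 H
  atom 10: C, bond orders sum to 3 (valence 4) → 1 H
  atom 11: O, bond orders sum to 1 (valence 2) → 1 H
Totals → C:8, H:16, Cl:1, N:1, O:1.

C8H16ClNO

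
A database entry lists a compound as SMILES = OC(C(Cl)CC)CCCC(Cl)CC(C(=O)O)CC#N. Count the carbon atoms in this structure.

13

Count every carbon token in the SMILES (each C, including those in ring-closure positions and inside branches).
Carbon count: 13.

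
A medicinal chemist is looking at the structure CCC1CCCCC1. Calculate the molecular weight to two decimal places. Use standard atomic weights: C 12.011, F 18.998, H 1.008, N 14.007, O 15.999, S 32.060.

112.22 g/mol

First, the molecular formula is C8H16 (counting implicit H from valence).
  C: 8 × 12.011 = 96.088
  H: 16 × 1.008 = 16.128
Sum: 8×12.011 + 16×1.008 = 112.216 → 112.22 g/mol.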